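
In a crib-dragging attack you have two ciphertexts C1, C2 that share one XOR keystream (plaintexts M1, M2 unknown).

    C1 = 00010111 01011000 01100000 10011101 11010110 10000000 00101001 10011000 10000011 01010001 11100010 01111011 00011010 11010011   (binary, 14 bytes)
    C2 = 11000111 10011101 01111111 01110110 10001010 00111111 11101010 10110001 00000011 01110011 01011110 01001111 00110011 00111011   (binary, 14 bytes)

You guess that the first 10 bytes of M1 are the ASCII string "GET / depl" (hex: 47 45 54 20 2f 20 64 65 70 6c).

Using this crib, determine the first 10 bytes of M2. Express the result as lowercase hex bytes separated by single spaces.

97 80 4b cb 73 9f a7 4c f0 4e

First, C1 ⊕ C2 = (M1 ⊕ K) ⊕ (M2 ⊕ K) = M1 ⊕ M2, so the key drops out. Then M2 = (M1 ⊕ M2) ⊕ M1 over the first 10 bytes.
byte 0: (17 ⊕ c7) ⊕ 47 = d0 ⊕ 47 = 97
byte 1: (58 ⊕ 9d) ⊕ 45 = c5 ⊕ 45 = 80
byte 2: (60 ⊕ 7f) ⊕ 54 = 1f ⊕ 54 = 4b
byte 3: (9d ⊕ 76) ⊕ 20 = eb ⊕ 20 = cb
byte 4: (d6 ⊕ 8a) ⊕ 2f = 5c ⊕ 2f = 73
byte 5: (80 ⊕ 3f) ⊕ 20 = bf ⊕ 20 = 9f
byte 6: (29 ⊕ ea) ⊕ 64 = c3 ⊕ 64 = a7
byte 7: (98 ⊕ b1) ⊕ 65 = 29 ⊕ 65 = 4c
byte 8: (83 ⊕ 03) ⊕ 70 = 80 ⊕ 70 = f0
byte 9: (51 ⊕ 73) ⊕ 6c = 22 ⊕ 6c = 4e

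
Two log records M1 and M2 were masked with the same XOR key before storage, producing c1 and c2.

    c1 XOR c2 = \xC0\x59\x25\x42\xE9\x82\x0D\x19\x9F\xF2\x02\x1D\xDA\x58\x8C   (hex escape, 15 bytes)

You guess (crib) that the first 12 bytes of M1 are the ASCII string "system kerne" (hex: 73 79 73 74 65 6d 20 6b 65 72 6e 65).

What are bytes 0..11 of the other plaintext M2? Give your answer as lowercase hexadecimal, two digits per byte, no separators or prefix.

Since c1 ⊕ c2 = M1 ⊕ M2, XORing with the guessed M1 bytes yields the corresponding M2 bytes: M2 = (c1 ⊕ c2) ⊕ M1.
byte 0: 11000000 ^ 01110011 = 10110011
byte 1: 01011001 ^ 01111001 = 00100000
byte 2: 00100101 ^ 01110011 = 01010110
byte 3: 01000010 ^ 01110100 = 00110110
byte 4: 11101001 ^ 01100101 = 10001100
byte 5: 10000010 ^ 01101101 = 11101111
byte 6: 00001101 ^ 00100000 = 00101101
byte 7: 00011001 ^ 01101011 = 01110010
byte 8: 10011111 ^ 01100101 = 11111010
byte 9: 11110010 ^ 01110010 = 10000000
byte 10: 00000010 ^ 01101110 = 01101100
byte 11: 00011101 ^ 01100101 = 01111000

b32056368cef2d72fa806c78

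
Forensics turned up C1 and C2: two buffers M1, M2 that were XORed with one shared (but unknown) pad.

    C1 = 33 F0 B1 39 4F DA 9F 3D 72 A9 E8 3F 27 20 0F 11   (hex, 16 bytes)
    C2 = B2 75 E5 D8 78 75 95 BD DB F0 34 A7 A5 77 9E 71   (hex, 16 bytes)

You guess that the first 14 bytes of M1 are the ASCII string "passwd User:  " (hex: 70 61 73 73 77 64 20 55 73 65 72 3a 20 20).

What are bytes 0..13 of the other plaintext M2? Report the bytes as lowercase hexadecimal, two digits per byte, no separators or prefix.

f1e4279240cb2ad5da3caea2a277

First, C1 ⊕ C2 = (M1 ⊕ K) ⊕ (M2 ⊕ K) = M1 ⊕ M2, so the key drops out. Then M2 = (M1 ⊕ M2) ⊕ M1 over the first 14 bytes.
byte 0: (33 ⊕ b2) ⊕ 70 = 81 ⊕ 70 = f1
byte 1: (f0 ⊕ 75) ⊕ 61 = 85 ⊕ 61 = e4
byte 2: (b1 ⊕ e5) ⊕ 73 = 54 ⊕ 73 = 27
byte 3: (39 ⊕ d8) ⊕ 73 = e1 ⊕ 73 = 92
byte 4: (4f ⊕ 78) ⊕ 77 = 37 ⊕ 77 = 40
byte 5: (da ⊕ 75) ⊕ 64 = af ⊕ 64 = cb
byte 6: (9f ⊕ 95) ⊕ 20 = 0a ⊕ 20 = 2a
byte 7: (3d ⊕ bd) ⊕ 55 = 80 ⊕ 55 = d5
byte 8: (72 ⊕ db) ⊕ 73 = a9 ⊕ 73 = da
byte 9: (a9 ⊕ f0) ⊕ 65 = 59 ⊕ 65 = 3c
byte 10: (e8 ⊕ 34) ⊕ 72 = dc ⊕ 72 = ae
byte 11: (3f ⊕ a7) ⊕ 3a = 98 ⊕ 3a = a2
byte 12: (27 ⊕ a5) ⊕ 20 = 82 ⊕ 20 = a2
byte 13: (20 ⊕ 77) ⊕ 20 = 57 ⊕ 20 = 77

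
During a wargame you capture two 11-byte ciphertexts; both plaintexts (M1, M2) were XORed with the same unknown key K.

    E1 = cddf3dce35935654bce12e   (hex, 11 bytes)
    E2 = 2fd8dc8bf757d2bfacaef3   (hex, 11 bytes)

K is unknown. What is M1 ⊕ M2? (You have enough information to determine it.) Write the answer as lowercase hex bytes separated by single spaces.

E1 ⊕ E2 = (M1 ⊕ K) ⊕ (M2 ⊕ K) = M1 ⊕ M2 — the shared key cancels under XOR.
cd ⊕ 2f = e2
df ⊕ d8 = 07
3d ⊕ dc = e1
ce ⊕ 8b = 45
35 ⊕ f7 = c2
93 ⊕ 57 = c4
56 ⊕ d2 = 84
54 ⊕ bf = eb
bc ⊕ ac = 10
e1 ⊕ ae = 4f
2e ⊕ f3 = dd

e2 07 e1 45 c2 c4 84 eb 10 4f dd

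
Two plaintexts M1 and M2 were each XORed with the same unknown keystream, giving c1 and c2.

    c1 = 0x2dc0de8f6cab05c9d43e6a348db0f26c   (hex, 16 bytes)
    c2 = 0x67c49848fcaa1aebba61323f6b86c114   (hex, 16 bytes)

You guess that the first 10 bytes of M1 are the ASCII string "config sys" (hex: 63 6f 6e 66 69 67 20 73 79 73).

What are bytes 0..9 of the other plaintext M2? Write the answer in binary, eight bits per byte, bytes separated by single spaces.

First, c1 ⊕ c2 = (M1 ⊕ K) ⊕ (M2 ⊕ K) = M1 ⊕ M2, so the key drops out. Then M2 = (M1 ⊕ M2) ⊕ M1 over the first 10 bytes.
byte 0: (2d ^ 67) ^ 63 = 4a ^ 63 = 29
byte 1: (c0 ^ c4) ^ 6f = 04 ^ 6f = 6b
byte 2: (de ^ 98) ^ 6e = 46 ^ 6e = 28
byte 3: (8f ^ 48) ^ 66 = c7 ^ 66 = a1
byte 4: (6c ^ fc) ^ 69 = 90 ^ 69 = f9
byte 5: (ab ^ aa) ^ 67 = 01 ^ 67 = 66
byte 6: (05 ^ 1a) ^ 20 = 1f ^ 20 = 3f
byte 7: (c9 ^ eb) ^ 73 = 22 ^ 73 = 51
byte 8: (d4 ^ ba) ^ 79 = 6e ^ 79 = 17
byte 9: (3e ^ 61) ^ 73 = 5f ^ 73 = 2c

00101001 01101011 00101000 10100001 11111001 01100110 00111111 01010001 00010111 00101100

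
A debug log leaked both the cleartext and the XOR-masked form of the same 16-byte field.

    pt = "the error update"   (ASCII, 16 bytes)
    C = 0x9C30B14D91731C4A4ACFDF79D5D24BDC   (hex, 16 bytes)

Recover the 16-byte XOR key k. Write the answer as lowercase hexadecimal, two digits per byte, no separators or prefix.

Since C = pt ⊕ k, XORing both sides with pt gives k = pt ⊕ C.
01110100 ⊕ 10011100 = 11101000
01101000 ⊕ 00110000 = 01011000
01100101 ⊕ 10110001 = 11010100
00100000 ⊕ 01001101 = 01101101
01100101 ⊕ 10010001 = 11110100
01110010 ⊕ 01110011 = 00000001
01110010 ⊕ 00011100 = 01101110
01101111 ⊕ 01001010 = 00100101
01110010 ⊕ 01001010 = 00111000
00100000 ⊕ 11001111 = 11101111
01110101 ⊕ 11011111 = 10101010
01110000 ⊕ 01111001 = 00001001
01100100 ⊕ 11010101 = 10110001
01100001 ⊕ 11010010 = 10110011
01110100 ⊕ 01001011 = 00111111
01100101 ⊕ 11011100 = 10111001

e858d46df4016e2538efaa09b1b33fb9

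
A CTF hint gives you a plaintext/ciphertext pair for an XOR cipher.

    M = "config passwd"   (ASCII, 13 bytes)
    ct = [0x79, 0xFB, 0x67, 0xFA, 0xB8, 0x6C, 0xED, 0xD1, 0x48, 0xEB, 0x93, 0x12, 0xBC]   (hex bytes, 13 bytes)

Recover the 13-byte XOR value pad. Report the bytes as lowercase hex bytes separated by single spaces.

1a 94 09 9c d1 0b cd a1 29 98 e0 65 d8

Since ct = M ⊕ pad, XORing both sides with M gives pad = M ⊕ ct.
63 ⊕ 79 = 1a
6f ⊕ fb = 94
6e ⊕ 67 = 09
66 ⊕ fa = 9c
69 ⊕ b8 = d1
67 ⊕ 6c = 0b
20 ⊕ ed = cd
70 ⊕ d1 = a1
61 ⊕ 48 = 29
73 ⊕ eb = 98
73 ⊕ 93 = e0
77 ⊕ 12 = 65
64 ⊕ bc = d8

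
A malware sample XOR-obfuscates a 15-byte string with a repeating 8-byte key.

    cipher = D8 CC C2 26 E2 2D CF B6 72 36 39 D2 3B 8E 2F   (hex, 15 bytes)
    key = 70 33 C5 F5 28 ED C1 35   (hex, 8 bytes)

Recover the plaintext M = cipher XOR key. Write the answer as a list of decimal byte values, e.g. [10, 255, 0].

[168, 255, 7, 211, 202, 192, 14, 131, 2, 5, 252, 39, 19, 99, 238]

The 8-byte key repeats, so the effective keystream is 70 33 c5 f5 28 ed c1 35 70 33 c5 f5 28 ed c1.
byte 0: d8 ^ 70 = a8
byte 1: cc ^ 33 = ff
byte 2: c2 ^ c5 = 07
byte 3: 26 ^ f5 = d3
byte 4: e2 ^ 28 = ca
byte 5: 2d ^ ed = c0
byte 6: cf ^ c1 = 0e
byte 7: b6 ^ 35 = 83
byte 8: 72 ^ 70 = 02
byte 9: 36 ^ 33 = 05
byte 10: 39 ^ c5 = fc
byte 11: d2 ^ f5 = 27
byte 12: 3b ^ 28 = 13
byte 13: 8e ^ ed = 63
byte 14: 2f ^ c1 = ee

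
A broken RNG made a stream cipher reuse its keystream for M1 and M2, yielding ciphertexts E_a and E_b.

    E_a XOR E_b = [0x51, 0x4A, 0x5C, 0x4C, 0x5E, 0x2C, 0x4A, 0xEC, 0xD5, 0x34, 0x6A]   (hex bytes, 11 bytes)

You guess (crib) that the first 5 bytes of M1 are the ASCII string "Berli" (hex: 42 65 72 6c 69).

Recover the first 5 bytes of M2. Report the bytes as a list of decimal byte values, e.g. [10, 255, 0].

[19, 47, 46, 32, 55]

Since E_a ⊕ E_b = M1 ⊕ M2, XORing with the guessed M1 bytes yields the corresponding M2 bytes: M2 = (E_a ⊕ E_b) ⊕ M1.
byte 0: 01010001 ⊕ 01000010 = 00010011
byte 1: 01001010 ⊕ 01100101 = 00101111
byte 2: 01011100 ⊕ 01110010 = 00101110
byte 3: 01001100 ⊕ 01101100 = 00100000
byte 4: 01011110 ⊕ 01101001 = 00110111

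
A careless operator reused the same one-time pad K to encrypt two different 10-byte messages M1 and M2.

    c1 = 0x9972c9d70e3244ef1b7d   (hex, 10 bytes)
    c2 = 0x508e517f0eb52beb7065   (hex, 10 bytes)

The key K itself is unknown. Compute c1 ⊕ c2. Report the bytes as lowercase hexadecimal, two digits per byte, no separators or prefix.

c9fc98a800876f046b18

c1 ⊕ c2 = (M1 ⊕ K) ⊕ (M2 ⊕ K) = M1 ⊕ M2 — the shared key cancels under XOR.
99 ⊕ 50 = c9
72 ⊕ 8e = fc
c9 ⊕ 51 = 98
d7 ⊕ 7f = a8
0e ⊕ 0e = 00
32 ⊕ b5 = 87
44 ⊕ 2b = 6f
ef ⊕ eb = 04
1b ⊕ 70 = 6b
7d ⊕ 65 = 18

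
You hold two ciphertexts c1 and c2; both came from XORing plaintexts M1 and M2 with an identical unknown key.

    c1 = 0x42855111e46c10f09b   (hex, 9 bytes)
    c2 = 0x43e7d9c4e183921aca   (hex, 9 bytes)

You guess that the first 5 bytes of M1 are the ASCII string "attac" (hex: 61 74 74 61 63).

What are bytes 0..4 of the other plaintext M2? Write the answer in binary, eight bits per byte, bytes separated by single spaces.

01100000 00010110 11111100 10110100 01100110

First, c1 ⊕ c2 = (M1 ⊕ K) ⊕ (M2 ⊕ K) = M1 ⊕ M2, so the key drops out. Then M2 = (M1 ⊕ M2) ⊕ M1 over the first 5 bytes.
byte 0: (42 xor 43) xor 61 = 01 xor 61 = 60
byte 1: (85 xor e7) xor 74 = 62 xor 74 = 16
byte 2: (51 xor d9) xor 74 = 88 xor 74 = fc
byte 3: (11 xor c4) xor 61 = d5 xor 61 = b4
byte 4: (e4 xor e1) xor 63 = 05 xor 63 = 66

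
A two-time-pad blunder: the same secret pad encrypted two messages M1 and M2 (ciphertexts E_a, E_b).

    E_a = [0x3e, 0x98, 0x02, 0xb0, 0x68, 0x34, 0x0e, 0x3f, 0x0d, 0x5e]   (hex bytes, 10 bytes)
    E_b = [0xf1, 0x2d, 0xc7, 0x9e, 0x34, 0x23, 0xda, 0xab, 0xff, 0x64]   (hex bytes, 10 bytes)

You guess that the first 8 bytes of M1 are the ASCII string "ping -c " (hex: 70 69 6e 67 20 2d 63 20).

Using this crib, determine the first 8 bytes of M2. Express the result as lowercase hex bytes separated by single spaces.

bf dc ab 49 7c 3a b7 b4

First, E_a ⊕ E_b = (M1 ⊕ K) ⊕ (M2 ⊕ K) = M1 ⊕ M2, so the key drops out. Then M2 = (M1 ⊕ M2) ⊕ M1 over the first 8 bytes.
byte 0: (3e ^ f1) ^ 70 = cf ^ 70 = bf
byte 1: (98 ^ 2d) ^ 69 = b5 ^ 69 = dc
byte 2: (02 ^ c7) ^ 6e = c5 ^ 6e = ab
byte 3: (b0 ^ 9e) ^ 67 = 2e ^ 67 = 49
byte 4: (68 ^ 34) ^ 20 = 5c ^ 20 = 7c
byte 5: (34 ^ 23) ^ 2d = 17 ^ 2d = 3a
byte 6: (0e ^ da) ^ 63 = d4 ^ 63 = b7
byte 7: (3f ^ ab) ^ 20 = 94 ^ 20 = b4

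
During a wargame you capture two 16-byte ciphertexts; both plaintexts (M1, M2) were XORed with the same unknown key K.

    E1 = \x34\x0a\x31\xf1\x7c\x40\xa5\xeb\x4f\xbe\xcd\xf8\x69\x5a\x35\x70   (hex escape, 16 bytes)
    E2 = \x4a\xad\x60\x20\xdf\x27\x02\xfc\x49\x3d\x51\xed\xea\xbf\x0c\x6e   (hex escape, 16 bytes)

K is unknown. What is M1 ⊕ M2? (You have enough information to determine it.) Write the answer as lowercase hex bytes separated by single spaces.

E1 ⊕ E2 = (M1 ⊕ K) ⊕ (M2 ⊕ K) = M1 ⊕ M2 — the shared key cancels under XOR.
byte 0: 34 ^ 4a = 7e
byte 1: 0a ^ ad = a7
byte 2: 31 ^ 60 = 51
byte 3: f1 ^ 20 = d1
byte 4: 7c ^ df = a3
byte 5: 40 ^ 27 = 67
byte 6: a5 ^ 02 = a7
byte 7: eb ^ fc = 17
byte 8: 4f ^ 49 = 06
byte 9: be ^ 3d = 83
byte 10: cd ^ 51 = 9c
byte 11: f8 ^ ed = 15
byte 12: 69 ^ ea = 83
byte 13: 5a ^ bf = e5
byte 14: 35 ^ 0c = 39
byte 15: 70 ^ 6e = 1e

7e a7 51 d1 a3 67 a7 17 06 83 9c 15 83 e5 39 1e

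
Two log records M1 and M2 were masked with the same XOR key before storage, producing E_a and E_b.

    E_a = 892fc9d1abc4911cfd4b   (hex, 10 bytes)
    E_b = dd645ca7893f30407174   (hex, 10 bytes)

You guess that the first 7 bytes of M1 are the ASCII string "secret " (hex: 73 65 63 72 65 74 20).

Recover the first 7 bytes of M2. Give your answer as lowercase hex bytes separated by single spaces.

27 2e f6 04 47 8f 81

First, E_a ⊕ E_b = (M1 ⊕ K) ⊕ (M2 ⊕ K) = M1 ⊕ M2, so the key drops out. Then M2 = (M1 ⊕ M2) ⊕ M1 over the first 7 bytes.
byte 0: (89 ^ dd) ^ 73 = 54 ^ 73 = 27
byte 1: (2f ^ 64) ^ 65 = 4b ^ 65 = 2e
byte 2: (c9 ^ 5c) ^ 63 = 95 ^ 63 = f6
byte 3: (d1 ^ a7) ^ 72 = 76 ^ 72 = 04
byte 4: (ab ^ 89) ^ 65 = 22 ^ 65 = 47
byte 5: (c4 ^ 3f) ^ 74 = fb ^ 74 = 8f
byte 6: (91 ^ 30) ^ 20 = a1 ^ 20 = 81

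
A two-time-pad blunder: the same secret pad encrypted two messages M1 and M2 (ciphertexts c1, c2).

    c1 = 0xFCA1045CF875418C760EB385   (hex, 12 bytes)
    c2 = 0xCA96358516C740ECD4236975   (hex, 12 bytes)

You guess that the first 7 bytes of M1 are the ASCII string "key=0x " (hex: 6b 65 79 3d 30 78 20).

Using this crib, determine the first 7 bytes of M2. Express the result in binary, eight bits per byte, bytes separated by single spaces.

01011101 01010010 01001000 11100100 11011110 11001010 00100001

First, c1 ⊕ c2 = (M1 ⊕ K) ⊕ (M2 ⊕ K) = M1 ⊕ M2, so the key drops out. Then M2 = (M1 ⊕ M2) ⊕ M1 over the first 7 bytes.
byte 0: (fc ^ ca) ^ 6b = 36 ^ 6b = 5d
byte 1: (a1 ^ 96) ^ 65 = 37 ^ 65 = 52
byte 2: (04 ^ 35) ^ 79 = 31 ^ 79 = 48
byte 3: (5c ^ 85) ^ 3d = d9 ^ 3d = e4
byte 4: (f8 ^ 16) ^ 30 = ee ^ 30 = de
byte 5: (75 ^ c7) ^ 78 = b2 ^ 78 = ca
byte 6: (41 ^ 40) ^ 20 = 01 ^ 20 = 21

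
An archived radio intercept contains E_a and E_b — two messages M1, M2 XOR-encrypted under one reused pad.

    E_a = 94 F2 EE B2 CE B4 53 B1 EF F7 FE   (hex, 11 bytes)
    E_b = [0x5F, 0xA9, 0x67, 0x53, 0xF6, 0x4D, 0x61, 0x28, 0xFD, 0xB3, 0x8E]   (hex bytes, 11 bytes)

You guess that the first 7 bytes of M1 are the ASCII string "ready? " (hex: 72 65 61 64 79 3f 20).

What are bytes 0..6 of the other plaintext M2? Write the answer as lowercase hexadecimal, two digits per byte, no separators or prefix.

First, E_a ⊕ E_b = (M1 ⊕ K) ⊕ (M2 ⊕ K) = M1 ⊕ M2, so the key drops out. Then M2 = (M1 ⊕ M2) ⊕ M1 over the first 7 bytes.
byte 0: (94 xor 5f) xor 72 = cb xor 72 = b9
byte 1: (f2 xor a9) xor 65 = 5b xor 65 = 3e
byte 2: (ee xor 67) xor 61 = 89 xor 61 = e8
byte 3: (b2 xor 53) xor 64 = e1 xor 64 = 85
byte 4: (ce xor f6) xor 79 = 38 xor 79 = 41
byte 5: (b4 xor 4d) xor 3f = f9 xor 3f = c6
byte 6: (53 xor 61) xor 20 = 32 xor 20 = 12

b93ee88541c612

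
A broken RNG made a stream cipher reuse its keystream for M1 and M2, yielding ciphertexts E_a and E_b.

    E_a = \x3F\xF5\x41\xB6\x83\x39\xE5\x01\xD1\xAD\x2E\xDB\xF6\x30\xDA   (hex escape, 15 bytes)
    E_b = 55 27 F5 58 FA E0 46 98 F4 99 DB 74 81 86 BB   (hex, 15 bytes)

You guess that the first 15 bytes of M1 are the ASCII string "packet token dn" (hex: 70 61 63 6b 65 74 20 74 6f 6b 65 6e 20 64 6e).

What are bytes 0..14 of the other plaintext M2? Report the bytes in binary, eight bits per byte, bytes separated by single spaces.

First, E_a ⊕ E_b = (M1 ⊕ K) ⊕ (M2 ⊕ K) = M1 ⊕ M2, so the key drops out. Then M2 = (M1 ⊕ M2) ⊕ M1 over the first 15 bytes.
byte 0: (3f ^ 55) ^ 70 = 6a ^ 70 = 1a
byte 1: (f5 ^ 27) ^ 61 = d2 ^ 61 = b3
byte 2: (41 ^ f5) ^ 63 = b4 ^ 63 = d7
byte 3: (b6 ^ 58) ^ 6b = ee ^ 6b = 85
byte 4: (83 ^ fa) ^ 65 = 79 ^ 65 = 1c
byte 5: (39 ^ e0) ^ 74 = d9 ^ 74 = ad
byte 6: (e5 ^ 46) ^ 20 = a3 ^ 20 = 83
byte 7: (01 ^ 98) ^ 74 = 99 ^ 74 = ed
byte 8: (d1 ^ f4) ^ 6f = 25 ^ 6f = 4a
byte 9: (ad ^ 99) ^ 6b = 34 ^ 6b = 5f
byte 10: (2e ^ db) ^ 65 = f5 ^ 65 = 90
byte 11: (db ^ 74) ^ 6e = af ^ 6e = c1
byte 12: (f6 ^ 81) ^ 20 = 77 ^ 20 = 57
byte 13: (30 ^ 86) ^ 64 = b6 ^ 64 = d2
byte 14: (da ^ bb) ^ 6e = 61 ^ 6e = 0f

00011010 10110011 11010111 10000101 00011100 10101101 10000011 11101101 01001010 01011111 10010000 11000001 01010111 11010010 00001111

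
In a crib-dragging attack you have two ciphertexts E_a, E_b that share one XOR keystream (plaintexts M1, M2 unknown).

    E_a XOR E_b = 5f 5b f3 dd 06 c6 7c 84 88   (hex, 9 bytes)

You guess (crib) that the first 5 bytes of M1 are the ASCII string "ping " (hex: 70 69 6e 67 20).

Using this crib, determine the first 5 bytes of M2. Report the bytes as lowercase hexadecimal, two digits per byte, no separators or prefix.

Since E_a ⊕ E_b = M1 ⊕ M2, XORing with the guessed M1 bytes yields the corresponding M2 bytes: M2 = (E_a ⊕ E_b) ⊕ M1.
byte 0: 5f ^ 70 = 2f
byte 1: 5b ^ 69 = 32
byte 2: f3 ^ 6e = 9d
byte 3: dd ^ 67 = ba
byte 4: 06 ^ 20 = 26

2f329dba26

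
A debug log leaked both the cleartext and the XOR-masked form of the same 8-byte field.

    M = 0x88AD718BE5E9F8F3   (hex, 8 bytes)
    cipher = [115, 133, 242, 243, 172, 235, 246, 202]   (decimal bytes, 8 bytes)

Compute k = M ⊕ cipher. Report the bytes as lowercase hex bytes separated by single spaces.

Since cipher = M ⊕ k, XORing both sides with M gives k = M ⊕ cipher.
136 ⊕ 115 = 251
173 ⊕ 133 =  40
113 ⊕ 242 = 131
139 ⊕ 243 = 120
229 ⊕ 172 =  73
233 ⊕ 235 =   2
248 ⊕ 246 =  14
243 ⊕ 202 =  57

fb 28 83 78 49 02 0e 39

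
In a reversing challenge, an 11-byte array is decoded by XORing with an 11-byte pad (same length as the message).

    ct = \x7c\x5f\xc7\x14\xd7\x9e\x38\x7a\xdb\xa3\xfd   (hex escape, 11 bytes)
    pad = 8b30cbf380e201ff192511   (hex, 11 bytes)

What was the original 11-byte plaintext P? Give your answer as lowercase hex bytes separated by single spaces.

XOR is its own inverse, so applying the key byte-wise gives the result directly.
01111100 XOR 10001011 = 11110111
01011111 XOR 00110000 = 01101111
11000111 XOR 11001011 = 00001100
00010100 XOR 11110011 = 11100111
11010111 XOR 10000000 = 01010111
10011110 XOR 11100010 = 01111100
00111000 XOR 00000001 = 00111001
01111010 XOR 11111111 = 10000101
11011011 XOR 00011001 = 11000010
10100011 XOR 00100101 = 10000110
11111101 XOR 00010001 = 11101100

f7 6f 0c e7 57 7c 39 85 c2 86 ec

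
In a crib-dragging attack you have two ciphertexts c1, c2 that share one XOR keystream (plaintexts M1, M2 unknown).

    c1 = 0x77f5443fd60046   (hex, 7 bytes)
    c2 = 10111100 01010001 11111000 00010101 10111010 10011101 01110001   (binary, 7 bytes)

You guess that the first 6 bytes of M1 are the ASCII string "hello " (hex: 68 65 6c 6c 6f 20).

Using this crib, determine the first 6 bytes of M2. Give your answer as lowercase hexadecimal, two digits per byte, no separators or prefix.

a3c1d04603bd

First, c1 ⊕ c2 = (M1 ⊕ K) ⊕ (M2 ⊕ K) = M1 ⊕ M2, so the key drops out. Then M2 = (M1 ⊕ M2) ⊕ M1 over the first 6 bytes.
byte 0: (77 ^ bc) ^ 68 = cb ^ 68 = a3
byte 1: (f5 ^ 51) ^ 65 = a4 ^ 65 = c1
byte 2: (44 ^ f8) ^ 6c = bc ^ 6c = d0
byte 3: (3f ^ 15) ^ 6c = 2a ^ 6c = 46
byte 4: (d6 ^ ba) ^ 6f = 6c ^ 6f = 03
byte 5: (00 ^ 9d) ^ 20 = 9d ^ 20 = bd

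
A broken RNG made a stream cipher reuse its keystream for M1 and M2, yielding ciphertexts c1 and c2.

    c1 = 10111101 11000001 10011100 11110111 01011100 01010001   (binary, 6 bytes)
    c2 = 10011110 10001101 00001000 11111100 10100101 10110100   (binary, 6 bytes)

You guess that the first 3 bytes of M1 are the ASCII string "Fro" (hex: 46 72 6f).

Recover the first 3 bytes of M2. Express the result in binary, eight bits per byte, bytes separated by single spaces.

01100101 00111110 11111011

First, c1 ⊕ c2 = (M1 ⊕ K) ⊕ (M2 ⊕ K) = M1 ⊕ M2, so the key drops out. Then M2 = (M1 ⊕ M2) ⊕ M1 over the first 3 bytes.
byte 0: (bd ^ 9e) ^ 46 = 23 ^ 46 = 65
byte 1: (c1 ^ 8d) ^ 72 = 4c ^ 72 = 3e
byte 2: (9c ^ 08) ^ 6f = 94 ^ 6f = fb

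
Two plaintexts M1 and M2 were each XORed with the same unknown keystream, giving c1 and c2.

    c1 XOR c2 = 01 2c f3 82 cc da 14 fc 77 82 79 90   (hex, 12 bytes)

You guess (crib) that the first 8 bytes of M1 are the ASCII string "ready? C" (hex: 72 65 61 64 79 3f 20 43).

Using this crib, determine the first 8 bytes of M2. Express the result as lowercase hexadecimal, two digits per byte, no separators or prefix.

Since c1 ⊕ c2 = M1 ⊕ M2, XORing with the guessed M1 bytes yields the corresponding M2 bytes: M2 = (c1 ⊕ c2) ⊕ M1.
00000001 ^ 01110010 = 01110011
00101100 ^ 01100101 = 01001001
11110011 ^ 01100001 = 10010010
10000010 ^ 01100100 = 11100110
11001100 ^ 01111001 = 10110101
11011010 ^ 00111111 = 11100101
00010100 ^ 00100000 = 00110100
11111100 ^ 01000011 = 10111111

734992e6b5e534bf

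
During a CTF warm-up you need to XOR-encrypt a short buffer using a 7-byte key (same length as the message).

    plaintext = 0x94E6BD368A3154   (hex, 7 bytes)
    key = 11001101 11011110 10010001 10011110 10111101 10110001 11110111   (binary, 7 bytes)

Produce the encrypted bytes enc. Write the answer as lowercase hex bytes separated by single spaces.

59 38 2c a8 37 80 a3

XOR is its own inverse, so applying the key byte-wise gives the result directly.
94 XOR cd = 59
e6 XOR de = 38
bd XOR 91 = 2c
36 XOR 9e = a8
8a XOR bd = 37
31 XOR b1 = 80
54 XOR f7 = a3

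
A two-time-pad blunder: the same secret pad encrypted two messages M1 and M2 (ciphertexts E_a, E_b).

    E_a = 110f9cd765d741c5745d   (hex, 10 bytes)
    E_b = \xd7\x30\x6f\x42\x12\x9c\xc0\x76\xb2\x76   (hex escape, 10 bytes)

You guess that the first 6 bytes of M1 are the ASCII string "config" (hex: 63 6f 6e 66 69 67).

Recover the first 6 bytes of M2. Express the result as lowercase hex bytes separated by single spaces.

a5 50 9d f3 1e 2c

First, E_a ⊕ E_b = (M1 ⊕ K) ⊕ (M2 ⊕ K) = M1 ⊕ M2, so the key drops out. Then M2 = (M1 ⊕ M2) ⊕ M1 over the first 6 bytes.
byte 0: (11 ⊕ d7) ⊕ 63 = c6 ⊕ 63 = a5
byte 1: (0f ⊕ 30) ⊕ 6f = 3f ⊕ 6f = 50
byte 2: (9c ⊕ 6f) ⊕ 6e = f3 ⊕ 6e = 9d
byte 3: (d7 ⊕ 42) ⊕ 66 = 95 ⊕ 66 = f3
byte 4: (65 ⊕ 12) ⊕ 69 = 77 ⊕ 69 = 1e
byte 5: (d7 ⊕ 9c) ⊕ 67 = 4b ⊕ 67 = 2c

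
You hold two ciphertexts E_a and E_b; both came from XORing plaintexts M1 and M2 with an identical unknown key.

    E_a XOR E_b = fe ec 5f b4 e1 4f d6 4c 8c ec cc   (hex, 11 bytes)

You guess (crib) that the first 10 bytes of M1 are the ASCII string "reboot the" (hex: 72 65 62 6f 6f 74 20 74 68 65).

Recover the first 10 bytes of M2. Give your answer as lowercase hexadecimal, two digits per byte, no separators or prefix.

8c893ddb8e3bf638e489

Since E_a ⊕ E_b = M1 ⊕ M2, XORing with the guessed M1 bytes yields the corresponding M2 bytes: M2 = (E_a ⊕ E_b) ⊕ M1.
254 xor 114 = 140
236 xor 101 = 137
 95 xor  98 =  61
180 xor 111 = 219
225 xor 111 = 142
 79 xor 116 =  59
214 xor  32 = 246
 76 xor 116 =  56
140 xor 104 = 228
236 xor 101 = 137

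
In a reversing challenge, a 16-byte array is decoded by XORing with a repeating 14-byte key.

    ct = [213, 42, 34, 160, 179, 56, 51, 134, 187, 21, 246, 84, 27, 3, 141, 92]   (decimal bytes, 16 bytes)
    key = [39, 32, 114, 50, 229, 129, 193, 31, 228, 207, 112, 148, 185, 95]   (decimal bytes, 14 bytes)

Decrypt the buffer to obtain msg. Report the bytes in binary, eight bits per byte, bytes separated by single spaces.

11110010 00001010 01010000 10010010 01010110 10111001 11110010 10011001 01011111 11011010 10000110 11000000 10100010 01011100 10101010 01111100

The 14-byte key repeats, so the effective keystream is 27 20 72 32 e5 81 c1 1f e4 cf 70 94 b9 5f 27 20.
byte 0: 213 xor  39 = 242
byte 1:  42 xor  32 =  10
byte 2:  34 xor 114 =  80
byte 3: 160 xor  50 = 146
byte 4: 179 xor 229 =  86
byte 5:  56 xor 129 = 185
byte 6:  51 xor 193 = 242
byte 7: 134 xor  31 = 153
byte 8: 187 xor 228 =  95
byte 9:  21 xor 207 = 218
byte 10: 246 xor 112 = 134
byte 11:  84 xor 148 = 192
byte 12:  27 xor 185 = 162
byte 13:   3 xor  95 =  92
byte 14: 141 xor  39 = 170
byte 15:  92 xor  32 = 124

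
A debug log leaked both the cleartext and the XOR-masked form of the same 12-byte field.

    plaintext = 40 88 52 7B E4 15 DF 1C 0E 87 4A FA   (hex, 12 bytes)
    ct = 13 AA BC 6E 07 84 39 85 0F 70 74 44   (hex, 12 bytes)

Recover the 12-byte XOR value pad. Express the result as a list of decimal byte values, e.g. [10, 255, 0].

[83, 34, 238, 21, 227, 145, 230, 153, 1, 247, 62, 190]

Since ct = plaintext ⊕ pad, XORing both sides with plaintext gives pad = plaintext ⊕ ct.
byte 0: 40 ^ 13 = 53
byte 1: 88 ^ aa = 22
byte 2: 52 ^ bc = ee
byte 3: 7b ^ 6e = 15
byte 4: e4 ^ 07 = e3
byte 5: 15 ^ 84 = 91
byte 6: df ^ 39 = e6
byte 7: 1c ^ 85 = 99
byte 8: 0e ^ 0f = 01
byte 9: 87 ^ 70 = f7
byte 10: 4a ^ 74 = 3e
byte 11: fa ^ 44 = be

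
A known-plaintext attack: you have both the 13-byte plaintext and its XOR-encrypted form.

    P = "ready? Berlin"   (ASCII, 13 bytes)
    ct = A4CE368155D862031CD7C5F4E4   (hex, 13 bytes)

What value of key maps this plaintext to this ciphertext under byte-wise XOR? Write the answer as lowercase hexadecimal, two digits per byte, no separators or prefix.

Since ct = P ⊕ key, XORing both sides with P gives key = P ⊕ ct.
byte 0: 114 XOR 164 = 214
byte 1: 101 XOR 206 = 171
byte 2:  97 XOR  54 =  87
byte 3: 100 XOR 129 = 229
byte 4: 121 XOR  85 =  44
byte 5:  63 XOR 216 = 231
byte 6:  32 XOR  98 =  66
byte 7:  66 XOR   3 =  65
byte 8: 101 XOR  28 = 121
byte 9: 114 XOR 215 = 165
byte 10: 108 XOR 197 = 169
byte 11: 105 XOR 244 = 157
byte 12: 110 XOR 228 = 138

d6ab57e52ce7424179a5a99d8a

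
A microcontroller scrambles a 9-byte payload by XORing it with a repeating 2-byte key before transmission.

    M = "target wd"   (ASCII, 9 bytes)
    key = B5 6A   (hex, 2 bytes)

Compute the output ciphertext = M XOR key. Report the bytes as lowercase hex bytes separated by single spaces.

The 2-byte key repeats, so the effective keystream is b5 6a b5 6a b5 6a b5 6a b5.
byte 0: 74 ⊕ b5 = c1
byte 1: 61 ⊕ 6a = 0b
byte 2: 72 ⊕ b5 = c7
byte 3: 67 ⊕ 6a = 0d
byte 4: 65 ⊕ b5 = d0
byte 5: 74 ⊕ 6a = 1e
byte 6: 20 ⊕ b5 = 95
byte 7: 77 ⊕ 6a = 1d
byte 8: 64 ⊕ b5 = d1

c1 0b c7 0d d0 1e 95 1d d1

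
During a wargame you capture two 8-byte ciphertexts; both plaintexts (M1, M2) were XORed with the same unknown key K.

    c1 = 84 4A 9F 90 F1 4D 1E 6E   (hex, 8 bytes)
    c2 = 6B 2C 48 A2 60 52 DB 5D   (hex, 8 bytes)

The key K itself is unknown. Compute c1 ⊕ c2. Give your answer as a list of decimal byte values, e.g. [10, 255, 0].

c1 ⊕ c2 = (M1 ⊕ K) ⊕ (M2 ⊕ K) = M1 ⊕ M2 — the shared key cancels under XOR.
byte 0: 84 ⊕ 6b = ef
byte 1: 4a ⊕ 2c = 66
byte 2: 9f ⊕ 48 = d7
byte 3: 90 ⊕ a2 = 32
byte 4: f1 ⊕ 60 = 91
byte 5: 4d ⊕ 52 = 1f
byte 6: 1e ⊕ db = c5
byte 7: 6e ⊕ 5d = 33

[239, 102, 215, 50, 145, 31, 197, 51]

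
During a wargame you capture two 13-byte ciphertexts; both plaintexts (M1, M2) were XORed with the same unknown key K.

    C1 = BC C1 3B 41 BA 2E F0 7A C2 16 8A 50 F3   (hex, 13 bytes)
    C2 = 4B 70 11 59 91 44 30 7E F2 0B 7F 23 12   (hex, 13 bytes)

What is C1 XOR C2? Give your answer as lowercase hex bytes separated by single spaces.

f7 b1 2a 18 2b 6a c0 04 30 1d f5 73 e1

C1 ⊕ C2 = (M1 ⊕ K) ⊕ (M2 ⊕ K) = M1 ⊕ M2 — the shared key cancels under XOR.
bc ^ 4b = f7
c1 ^ 70 = b1
3b ^ 11 = 2a
41 ^ 59 = 18
ba ^ 91 = 2b
2e ^ 44 = 6a
f0 ^ 30 = c0
7a ^ 7e = 04
c2 ^ f2 = 30
16 ^ 0b = 1d
8a ^ 7f = f5
50 ^ 23 = 73
f3 ^ 12 = e1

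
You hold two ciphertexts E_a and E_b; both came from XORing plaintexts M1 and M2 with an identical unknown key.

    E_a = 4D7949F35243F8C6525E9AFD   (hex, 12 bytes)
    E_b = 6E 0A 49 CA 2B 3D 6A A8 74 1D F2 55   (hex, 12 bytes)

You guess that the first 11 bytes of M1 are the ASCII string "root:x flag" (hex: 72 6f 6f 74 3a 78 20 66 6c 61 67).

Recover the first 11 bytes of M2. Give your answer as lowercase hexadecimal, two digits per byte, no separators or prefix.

First, E_a ⊕ E_b = (M1 ⊕ K) ⊕ (M2 ⊕ K) = M1 ⊕ M2, so the key drops out. Then M2 = (M1 ⊕ M2) ⊕ M1 over the first 11 bytes.
byte 0: (4d xor 6e) xor 72 = 23 xor 72 = 51
byte 1: (79 xor 0a) xor 6f = 73 xor 6f = 1c
byte 2: (49 xor 49) xor 6f = 00 xor 6f = 6f
byte 3: (f3 xor ca) xor 74 = 39 xor 74 = 4d
byte 4: (52 xor 2b) xor 3a = 79 xor 3a = 43
byte 5: (43 xor 3d) xor 78 = 7e xor 78 = 06
byte 6: (f8 xor 6a) xor 20 = 92 xor 20 = b2
byte 7: (c6 xor a8) xor 66 = 6e xor 66 = 08
byte 8: (52 xor 74) xor 6c = 26 xor 6c = 4a
byte 9: (5e xor 1d) xor 61 = 43 xor 61 = 22
byte 10: (9a xor f2) xor 67 = 68 xor 67 = 0f

511c6f4d4306b2084a220f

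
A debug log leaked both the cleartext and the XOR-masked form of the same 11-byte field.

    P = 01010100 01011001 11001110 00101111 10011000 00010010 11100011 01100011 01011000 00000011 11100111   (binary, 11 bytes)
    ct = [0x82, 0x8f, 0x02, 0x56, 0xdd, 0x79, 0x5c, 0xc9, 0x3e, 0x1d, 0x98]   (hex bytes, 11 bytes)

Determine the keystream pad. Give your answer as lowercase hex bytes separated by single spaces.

Since ct = P ⊕ pad, XORing both sides with P gives pad = P ⊕ ct.
54 XOR 82 = d6
59 XOR 8f = d6
ce XOR 02 = cc
2f XOR 56 = 79
98 XOR dd = 45
12 XOR 79 = 6b
e3 XOR 5c = bf
63 XOR c9 = aa
58 XOR 3e = 66
03 XOR 1d = 1e
e7 XOR 98 = 7f

d6 d6 cc 79 45 6b bf aa 66 1e 7f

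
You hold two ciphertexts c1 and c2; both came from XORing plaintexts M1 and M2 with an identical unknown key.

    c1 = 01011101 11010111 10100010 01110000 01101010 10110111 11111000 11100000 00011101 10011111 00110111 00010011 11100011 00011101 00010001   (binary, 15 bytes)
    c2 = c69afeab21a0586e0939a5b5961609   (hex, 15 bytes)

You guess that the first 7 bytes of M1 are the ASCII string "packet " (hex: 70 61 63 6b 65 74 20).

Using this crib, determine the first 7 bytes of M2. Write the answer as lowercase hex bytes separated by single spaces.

eb 2c 3f b0 2e 63 80

First, c1 ⊕ c2 = (M1 ⊕ K) ⊕ (M2 ⊕ K) = M1 ⊕ M2, so the key drops out. Then M2 = (M1 ⊕ M2) ⊕ M1 over the first 7 bytes.
byte 0: (5d xor c6) xor 70 = 9b xor 70 = eb
byte 1: (d7 xor 9a) xor 61 = 4d xor 61 = 2c
byte 2: (a2 xor fe) xor 63 = 5c xor 63 = 3f
byte 3: (70 xor ab) xor 6b = db xor 6b = b0
byte 4: (6a xor 21) xor 65 = 4b xor 65 = 2e
byte 5: (b7 xor a0) xor 74 = 17 xor 74 = 63
byte 6: (f8 xor 58) xor 20 = a0 xor 20 = 80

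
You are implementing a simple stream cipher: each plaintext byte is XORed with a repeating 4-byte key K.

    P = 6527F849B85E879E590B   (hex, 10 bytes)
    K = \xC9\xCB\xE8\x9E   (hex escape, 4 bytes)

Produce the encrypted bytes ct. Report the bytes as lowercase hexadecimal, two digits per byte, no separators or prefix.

The 4-byte key repeats, so the effective keystream is c9 cb e8 9e c9 cb e8 9e c9 cb.
byte 0: 65 xor c9 = ac
byte 1: 27 xor cb = ec
byte 2: f8 xor e8 = 10
byte 3: 49 xor 9e = d7
byte 4: b8 xor c9 = 71
byte 5: 5e xor cb = 95
byte 6: 87 xor e8 = 6f
byte 7: 9e xor 9e = 00
byte 8: 59 xor c9 = 90
byte 9: 0b xor cb = c0

acec10d771956f0090c0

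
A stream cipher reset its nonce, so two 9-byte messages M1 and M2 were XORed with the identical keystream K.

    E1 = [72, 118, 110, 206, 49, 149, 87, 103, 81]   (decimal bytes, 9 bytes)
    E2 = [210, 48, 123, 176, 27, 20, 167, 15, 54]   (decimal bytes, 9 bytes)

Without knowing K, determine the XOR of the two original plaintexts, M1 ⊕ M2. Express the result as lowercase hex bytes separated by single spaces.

9a 46 15 7e 2a 81 f0 68 67

E1 ⊕ E2 = (M1 ⊕ K) ⊕ (M2 ⊕ K) = M1 ⊕ M2 — the shared key cancels under XOR.
01001000 xor 11010010 = 10011010
01110110 xor 00110000 = 01000110
01101110 xor 01111011 = 00010101
11001110 xor 10110000 = 01111110
00110001 xor 00011011 = 00101010
10010101 xor 00010100 = 10000001
01010111 xor 10100111 = 11110000
01100111 xor 00001111 = 01101000
01010001 xor 00110110 = 01100111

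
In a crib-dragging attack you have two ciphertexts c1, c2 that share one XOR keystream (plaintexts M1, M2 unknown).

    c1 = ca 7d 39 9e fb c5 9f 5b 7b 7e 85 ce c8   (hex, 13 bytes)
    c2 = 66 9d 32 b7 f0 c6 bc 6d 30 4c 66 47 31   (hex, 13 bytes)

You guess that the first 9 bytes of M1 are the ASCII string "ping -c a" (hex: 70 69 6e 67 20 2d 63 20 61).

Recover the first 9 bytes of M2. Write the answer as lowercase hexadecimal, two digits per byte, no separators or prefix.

First, c1 ⊕ c2 = (M1 ⊕ K) ⊕ (M2 ⊕ K) = M1 ⊕ M2, so the key drops out. Then M2 = (M1 ⊕ M2) ⊕ M1 over the first 9 bytes.
byte 0: (ca ^ 66) ^ 70 = ac ^ 70 = dc
byte 1: (7d ^ 9d) ^ 69 = e0 ^ 69 = 89
byte 2: (39 ^ 32) ^ 6e = 0b ^ 6e = 65
byte 3: (9e ^ b7) ^ 67 = 29 ^ 67 = 4e
byte 4: (fb ^ f0) ^ 20 = 0b ^ 20 = 2b
byte 5: (c5 ^ c6) ^ 2d = 03 ^ 2d = 2e
byte 6: (9f ^ bc) ^ 63 = 23 ^ 63 = 40
byte 7: (5b ^ 6d) ^ 20 = 36 ^ 20 = 16
byte 8: (7b ^ 30) ^ 61 = 4b ^ 61 = 2a

dc89654e2b2e40162a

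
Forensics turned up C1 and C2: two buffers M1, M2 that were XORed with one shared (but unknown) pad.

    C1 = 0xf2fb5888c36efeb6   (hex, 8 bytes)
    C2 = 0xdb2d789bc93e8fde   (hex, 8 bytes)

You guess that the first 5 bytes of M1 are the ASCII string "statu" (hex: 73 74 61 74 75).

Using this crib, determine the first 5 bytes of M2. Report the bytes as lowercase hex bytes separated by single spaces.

5a a2 41 67 7f

First, C1 ⊕ C2 = (M1 ⊕ K) ⊕ (M2 ⊕ K) = M1 ⊕ M2, so the key drops out. Then M2 = (M1 ⊕ M2) ⊕ M1 over the first 5 bytes.
byte 0: (f2 xor db) xor 73 = 29 xor 73 = 5a
byte 1: (fb xor 2d) xor 74 = d6 xor 74 = a2
byte 2: (58 xor 78) xor 61 = 20 xor 61 = 41
byte 3: (88 xor 9b) xor 74 = 13 xor 74 = 67
byte 4: (c3 xor c9) xor 75 = 0a xor 75 = 7f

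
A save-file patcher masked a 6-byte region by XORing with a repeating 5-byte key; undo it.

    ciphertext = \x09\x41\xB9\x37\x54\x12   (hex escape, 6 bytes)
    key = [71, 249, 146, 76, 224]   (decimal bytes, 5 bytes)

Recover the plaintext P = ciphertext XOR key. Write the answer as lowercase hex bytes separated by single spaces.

The 5-byte key repeats, so the effective keystream is 47 f9 92 4c e0 47.
byte 0:   9 ^  71 =  78
byte 1:  65 ^ 249 = 184
byte 2: 185 ^ 146 =  43
byte 3:  55 ^  76 = 123
byte 4:  84 ^ 224 = 180
byte 5:  18 ^  71 =  85

4e b8 2b 7b b4 55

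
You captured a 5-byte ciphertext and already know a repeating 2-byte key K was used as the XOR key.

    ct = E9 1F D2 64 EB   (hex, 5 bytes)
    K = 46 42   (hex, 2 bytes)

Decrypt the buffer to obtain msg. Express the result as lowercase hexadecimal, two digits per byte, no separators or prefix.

The 2-byte key repeats, so the effective keystream is 46 42 46 42 46.
byte 0: 11101001 XOR 01000110 = 10101111
byte 1: 00011111 XOR 01000010 = 01011101
byte 2: 11010010 XOR 01000110 = 10010100
byte 3: 01100100 XOR 01000010 = 00100110
byte 4: 11101011 XOR 01000110 = 10101101

af5d9426ad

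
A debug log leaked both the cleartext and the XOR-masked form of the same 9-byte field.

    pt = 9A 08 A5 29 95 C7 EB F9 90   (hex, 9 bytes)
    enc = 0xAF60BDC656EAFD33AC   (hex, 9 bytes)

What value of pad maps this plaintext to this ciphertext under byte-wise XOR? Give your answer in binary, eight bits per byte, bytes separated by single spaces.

00110101 01101000 00011000 11101111 11000011 00101101 00010110 11001010 00111100

Since enc = pt ⊕ pad, XORing both sides with pt gives pad = pt ⊕ enc.
9a ⊕ af = 35
08 ⊕ 60 = 68
a5 ⊕ bd = 18
29 ⊕ c6 = ef
95 ⊕ 56 = c3
c7 ⊕ ea = 2d
eb ⊕ fd = 16
f9 ⊕ 33 = ca
90 ⊕ ac = 3c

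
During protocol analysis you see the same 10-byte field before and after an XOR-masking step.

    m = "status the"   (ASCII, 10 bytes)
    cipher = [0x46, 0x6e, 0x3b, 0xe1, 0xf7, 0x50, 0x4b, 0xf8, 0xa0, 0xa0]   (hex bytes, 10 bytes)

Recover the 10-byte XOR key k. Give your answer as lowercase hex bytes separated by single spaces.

35 1a 5a 95 82 23 6b 8c c8 c5

Since cipher = m ⊕ k, XORing both sides with m gives k = m ⊕ cipher.
73 XOR 46 = 35
74 XOR 6e = 1a
61 XOR 3b = 5a
74 XOR e1 = 95
75 XOR f7 = 82
73 XOR 50 = 23
20 XOR 4b = 6b
74 XOR f8 = 8c
68 XOR a0 = c8
65 XOR a0 = c5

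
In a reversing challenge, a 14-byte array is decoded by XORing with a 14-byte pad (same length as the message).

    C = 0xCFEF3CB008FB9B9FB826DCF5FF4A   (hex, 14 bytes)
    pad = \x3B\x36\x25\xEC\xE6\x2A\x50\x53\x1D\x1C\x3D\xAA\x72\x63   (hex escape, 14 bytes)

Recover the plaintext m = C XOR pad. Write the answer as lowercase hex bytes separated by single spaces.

f4 d9 19 5c ee d1 cb cc a5 3a e1 5f 8d 29

XOR is its own inverse, so applying the key byte-wise gives the result directly.
11001111 xor 00111011 = 11110100
11101111 xor 00110110 = 11011001
00111100 xor 00100101 = 00011001
10110000 xor 11101100 = 01011100
00001000 xor 11100110 = 11101110
11111011 xor 00101010 = 11010001
10011011 xor 01010000 = 11001011
10011111 xor 01010011 = 11001100
10111000 xor 00011101 = 10100101
00100110 xor 00011100 = 00111010
11011100 xor 00111101 = 11100001
11110101 xor 10101010 = 01011111
11111111 xor 01110010 = 10001101
01001010 xor 01100011 = 00101001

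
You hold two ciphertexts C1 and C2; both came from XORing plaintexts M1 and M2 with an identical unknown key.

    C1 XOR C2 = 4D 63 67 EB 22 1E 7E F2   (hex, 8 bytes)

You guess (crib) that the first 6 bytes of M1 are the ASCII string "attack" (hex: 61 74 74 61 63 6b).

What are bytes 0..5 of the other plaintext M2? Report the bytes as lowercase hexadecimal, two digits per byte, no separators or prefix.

Since C1 ⊕ C2 = M1 ⊕ M2, XORing with the guessed M1 bytes yields the corresponding M2 bytes: M2 = (C1 ⊕ C2) ⊕ M1.
 77 ⊕  97 =  44
 99 ⊕ 116 =  23
103 ⊕ 116 =  19
235 ⊕  97 = 138
 34 ⊕  99 =  65
 30 ⊕ 107 = 117

2c17138a4175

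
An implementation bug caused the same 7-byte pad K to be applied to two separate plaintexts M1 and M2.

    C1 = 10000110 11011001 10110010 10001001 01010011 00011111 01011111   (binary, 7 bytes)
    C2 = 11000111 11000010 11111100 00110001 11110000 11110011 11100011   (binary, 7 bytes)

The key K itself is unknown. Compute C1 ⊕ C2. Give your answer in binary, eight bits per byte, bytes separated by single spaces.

01000001 00011011 01001110 10111000 10100011 11101100 10111100

C1 ⊕ C2 = (M1 ⊕ K) ⊕ (M2 ⊕ K) = M1 ⊕ M2 — the shared key cancels under XOR.
byte 0: 86 ⊕ c7 = 41
byte 1: d9 ⊕ c2 = 1b
byte 2: b2 ⊕ fc = 4e
byte 3: 89 ⊕ 31 = b8
byte 4: 53 ⊕ f0 = a3
byte 5: 1f ⊕ f3 = ec
byte 6: 5f ⊕ e3 = bc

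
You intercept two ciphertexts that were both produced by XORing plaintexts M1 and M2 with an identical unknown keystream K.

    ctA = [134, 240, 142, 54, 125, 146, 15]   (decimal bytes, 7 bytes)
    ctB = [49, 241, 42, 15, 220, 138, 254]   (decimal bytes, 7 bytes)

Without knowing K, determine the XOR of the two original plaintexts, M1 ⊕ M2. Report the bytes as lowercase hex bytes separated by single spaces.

b7 01 a4 39 a1 18 f1

ctA ⊕ ctB = (M1 ⊕ K) ⊕ (M2 ⊕ K) = M1 ⊕ M2 — the shared key cancels under XOR.
10000110 XOR 00110001 = 10110111
11110000 XOR 11110001 = 00000001
10001110 XOR 00101010 = 10100100
00110110 XOR 00001111 = 00111001
01111101 XOR 11011100 = 10100001
10010010 XOR 10001010 = 00011000
00001111 XOR 11111110 = 11110001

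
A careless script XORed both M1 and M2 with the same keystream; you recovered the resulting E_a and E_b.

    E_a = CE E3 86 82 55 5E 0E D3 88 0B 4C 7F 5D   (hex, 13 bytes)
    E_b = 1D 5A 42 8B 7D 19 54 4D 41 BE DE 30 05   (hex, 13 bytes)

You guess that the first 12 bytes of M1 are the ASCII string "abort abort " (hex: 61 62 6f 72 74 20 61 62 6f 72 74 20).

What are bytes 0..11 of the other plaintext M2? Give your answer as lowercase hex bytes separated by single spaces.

First, E_a ⊕ E_b = (M1 ⊕ K) ⊕ (M2 ⊕ K) = M1 ⊕ M2, so the key drops out. Then M2 = (M1 ⊕ M2) ⊕ M1 over the first 12 bytes.
byte 0: (ce ⊕ 1d) ⊕ 61 = d3 ⊕ 61 = b2
byte 1: (e3 ⊕ 5a) ⊕ 62 = b9 ⊕ 62 = db
byte 2: (86 ⊕ 42) ⊕ 6f = c4 ⊕ 6f = ab
byte 3: (82 ⊕ 8b) ⊕ 72 = 09 ⊕ 72 = 7b
byte 4: (55 ⊕ 7d) ⊕ 74 = 28 ⊕ 74 = 5c
byte 5: (5e ⊕ 19) ⊕ 20 = 47 ⊕ 20 = 67
byte 6: (0e ⊕ 54) ⊕ 61 = 5a ⊕ 61 = 3b
byte 7: (d3 ⊕ 4d) ⊕ 62 = 9e ⊕ 62 = fc
byte 8: (88 ⊕ 41) ⊕ 6f = c9 ⊕ 6f = a6
byte 9: (0b ⊕ be) ⊕ 72 = b5 ⊕ 72 = c7
byte 10: (4c ⊕ de) ⊕ 74 = 92 ⊕ 74 = e6
byte 11: (7f ⊕ 30) ⊕ 20 = 4f ⊕ 20 = 6f

b2 db ab 7b 5c 67 3b fc a6 c7 e6 6f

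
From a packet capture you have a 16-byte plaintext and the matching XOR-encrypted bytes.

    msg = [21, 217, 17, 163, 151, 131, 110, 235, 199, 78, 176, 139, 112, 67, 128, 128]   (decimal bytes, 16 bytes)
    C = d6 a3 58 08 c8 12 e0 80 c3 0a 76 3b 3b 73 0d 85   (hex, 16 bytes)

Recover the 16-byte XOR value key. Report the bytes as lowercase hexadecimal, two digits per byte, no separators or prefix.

Since C = msg ⊕ key, XORing both sides with msg gives key = msg ⊕ C.
byte 0: 15 XOR d6 = c3
byte 1: d9 XOR a3 = 7a
byte 2: 11 XOR 58 = 49
byte 3: a3 XOR 08 = ab
byte 4: 97 XOR c8 = 5f
byte 5: 83 XOR 12 = 91
byte 6: 6e XOR e0 = 8e
byte 7: eb XOR 80 = 6b
byte 8: c7 XOR c3 = 04
byte 9: 4e XOR 0a = 44
byte 10: b0 XOR 76 = c6
byte 11: 8b XOR 3b = b0
byte 12: 70 XOR 3b = 4b
byte 13: 43 XOR 73 = 30
byte 14: 80 XOR 0d = 8d
byte 15: 80 XOR 85 = 05

c37a49ab5f918e6b0444c6b04b308d05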